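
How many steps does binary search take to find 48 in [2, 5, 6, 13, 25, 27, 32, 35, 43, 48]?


Search for 48:
[0,9] mid=4 arr[4]=25
[5,9] mid=7 arr[7]=35
[8,9] mid=8 arr[8]=43
[9,9] mid=9 arr[9]=48
Total: 4 comparisons


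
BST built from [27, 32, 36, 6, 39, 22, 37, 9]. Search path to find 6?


BST root = 27
Search for 6: compare at each node
Path: [27, 6]


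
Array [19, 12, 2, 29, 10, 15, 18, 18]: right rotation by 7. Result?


Right rotate by 7: [12, 2, 29, 10, 15, 18, 18, 19]


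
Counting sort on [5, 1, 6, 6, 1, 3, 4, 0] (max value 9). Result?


Count array: [1, 2, 0, 1, 1, 1, 2, 0, 0, 0]
Reconstruct: [0, 1, 1, 3, 4, 5, 6, 6]


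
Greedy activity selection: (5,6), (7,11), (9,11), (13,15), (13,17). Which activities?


Greedy: pick earliest-ending, then skip overlaps.
Selected (3 activities): [(5, 6), (7, 11), (13, 15)]


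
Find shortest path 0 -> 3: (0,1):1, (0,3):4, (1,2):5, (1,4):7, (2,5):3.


Dijkstra from 0:
Distances: {0: 0, 1: 1, 2: 6, 3: 4, 4: 8, 5: 9}
Shortest distance to 3 = 4, path = [0, 3]


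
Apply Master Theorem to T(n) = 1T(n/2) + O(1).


a=1, b=2, c=0. log_2(1)=0 = c=0. Case 2: O(n^c log n) = O(log n)
Complexity: O(log n)


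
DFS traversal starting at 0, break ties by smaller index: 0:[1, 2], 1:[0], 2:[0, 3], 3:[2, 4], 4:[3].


DFS stack-based: start with [0]
Visit order: [0, 1, 2, 3, 4]


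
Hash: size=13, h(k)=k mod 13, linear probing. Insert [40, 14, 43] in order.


Insertions: 40->slot 1; 14->slot 2; 43->slot 4
Table: [None, 40, 14, None, 43, None, None, None, None, None, None, None, None]


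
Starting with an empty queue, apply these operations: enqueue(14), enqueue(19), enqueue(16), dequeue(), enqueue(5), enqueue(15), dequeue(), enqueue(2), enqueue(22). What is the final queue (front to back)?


enqueue(14) -> [14]
enqueue(19) -> [14, 19]
enqueue(16) -> [14, 19, 16]
dequeue() returns 14 -> [19, 16]
enqueue(5) -> [19, 16, 5]
enqueue(15) -> [19, 16, 5, 15]
dequeue() returns 19 -> [16, 5, 15]
enqueue(2) -> [16, 5, 15, 2]
enqueue(22) -> [16, 5, 15, 2, 22]
Final queue (front to back): [16, 5, 15, 2, 22]


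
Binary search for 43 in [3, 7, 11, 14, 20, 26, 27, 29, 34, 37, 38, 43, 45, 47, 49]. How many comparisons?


Search for 43:
[0,14] mid=7 arr[7]=29
[8,14] mid=11 arr[11]=43
Total: 2 comparisons


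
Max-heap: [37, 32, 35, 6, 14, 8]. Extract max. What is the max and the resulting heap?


Max = 37
Replace root with last, heapify down
Resulting heap: [35, 32, 8, 6, 14]


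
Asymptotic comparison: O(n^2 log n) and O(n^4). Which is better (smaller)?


n^2 log n grows slower than quartic
O(n^2 log n) is asymptotically smaller; O(n^4) grows faster


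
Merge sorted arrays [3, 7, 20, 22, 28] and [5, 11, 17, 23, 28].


Compare heads, take smaller each step.
Merged: [3, 5, 7, 11, 17, 20, 22, 23, 28, 28]


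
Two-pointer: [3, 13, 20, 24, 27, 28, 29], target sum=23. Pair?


Two pointers: lo=0, hi=6
Found pair: (3, 20) summing to 23


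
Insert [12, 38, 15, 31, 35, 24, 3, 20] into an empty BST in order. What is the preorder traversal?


Root = 12; build tree by BST insertion.
Preorder traversal: [12, 3, 38, 15, 31, 24, 20, 35]


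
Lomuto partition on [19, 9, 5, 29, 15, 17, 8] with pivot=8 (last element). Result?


Elements <= 8 go left of pivot.
Result: [5, 8, 19, 29, 15, 17, 9], pivot at index 1


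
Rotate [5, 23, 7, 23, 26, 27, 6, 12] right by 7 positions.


Right rotate by 7: [23, 7, 23, 26, 27, 6, 12, 5]


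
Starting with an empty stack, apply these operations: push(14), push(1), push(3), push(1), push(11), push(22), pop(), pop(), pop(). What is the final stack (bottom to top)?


push(14) -> [14]
push(1) -> [14, 1]
push(3) -> [14, 1, 3]
push(1) -> [14, 1, 3, 1]
push(11) -> [14, 1, 3, 1, 11]
push(22) -> [14, 1, 3, 1, 11, 22]
pop() returns 22 -> [14, 1, 3, 1, 11]
pop() returns 11 -> [14, 1, 3, 1]
pop() returns 1 -> [14, 1, 3]
Final stack (bottom to top): [14, 1, 3]


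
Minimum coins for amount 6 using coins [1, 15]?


dp[0]=0; dp[i]=1+min(dp[i-c] for c in coins)
...dp[1]=1, dp[2]=2, dp[3]=3, dp[4]=4, dp[5]=5, dp[6]=6
Minimum coins for 6 = 6


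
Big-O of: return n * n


Analysis: constant-time operation, no loop
Complexity: O(1)


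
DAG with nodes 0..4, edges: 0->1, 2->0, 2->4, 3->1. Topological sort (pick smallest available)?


Kahn's algorithm, process smallest node first
Order: [2, 0, 3, 1, 4]


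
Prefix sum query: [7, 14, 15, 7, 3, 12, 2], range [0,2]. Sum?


Prefix sums: [0, 7, 21, 36, 43, 46, 58, 60]
Sum[0..2] = prefix[3] - prefix[0] = 36 - 0 = 36


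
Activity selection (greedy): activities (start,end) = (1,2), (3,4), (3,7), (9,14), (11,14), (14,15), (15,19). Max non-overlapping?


Greedy: pick earliest-ending, then skip overlaps.
Selected (5 activities): [(1, 2), (3, 4), (9, 14), (14, 15), (15, 19)]


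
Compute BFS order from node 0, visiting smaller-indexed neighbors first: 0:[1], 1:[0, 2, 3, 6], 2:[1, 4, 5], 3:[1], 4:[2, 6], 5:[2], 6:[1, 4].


BFS queue: start with [0]
Visit order: [0, 1, 2, 3, 6, 4, 5]


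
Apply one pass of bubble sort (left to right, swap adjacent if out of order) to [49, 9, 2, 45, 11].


After one pass: [9, 2, 45, 11, 49]


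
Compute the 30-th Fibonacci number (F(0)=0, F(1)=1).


F(n)=F(n-1)+F(n-2)
...F(28)=317811, F(29)=514229, F(30)=832040


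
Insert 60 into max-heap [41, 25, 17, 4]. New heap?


Append 60: [41, 25, 17, 4, 60]
Bubble up: swap idx 4(60) with idx 1(25); swap idx 1(60) with idx 0(41)
Result: [60, 41, 17, 4, 25]


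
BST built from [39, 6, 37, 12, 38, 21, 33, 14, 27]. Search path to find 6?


BST root = 39
Search for 6: compare at each node
Path: [39, 6]


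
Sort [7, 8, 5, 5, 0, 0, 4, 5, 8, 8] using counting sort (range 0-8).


Count array: [2, 0, 0, 0, 1, 3, 0, 1, 3]
Reconstruct: [0, 0, 4, 5, 5, 5, 7, 8, 8, 8]


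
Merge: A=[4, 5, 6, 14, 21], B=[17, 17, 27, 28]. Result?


Compare heads, take smaller each step.
Merged: [4, 5, 6, 14, 17, 17, 21, 27, 28]


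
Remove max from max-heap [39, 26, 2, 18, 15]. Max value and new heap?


Max = 39
Replace root with last, heapify down
Resulting heap: [26, 18, 2, 15]


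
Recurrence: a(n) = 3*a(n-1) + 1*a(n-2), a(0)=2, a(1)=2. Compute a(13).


Build bottom-up:
...a(11)=368636, a(12)=1217522, a(13)=3*1217522+1*368636=4021202


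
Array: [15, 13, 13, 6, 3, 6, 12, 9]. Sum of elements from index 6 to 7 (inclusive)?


Prefix sums: [0, 15, 28, 41, 47, 50, 56, 68, 77]
Sum[6..7] = prefix[8] - prefix[6] = 77 - 56 = 21


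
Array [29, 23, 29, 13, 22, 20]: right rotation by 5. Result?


Right rotate by 5: [23, 29, 13, 22, 20, 29]


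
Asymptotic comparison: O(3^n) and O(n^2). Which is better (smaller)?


quadratic grows slower than exponential (base 3)
O(n^2) is asymptotically smaller; O(3^n) grows faster


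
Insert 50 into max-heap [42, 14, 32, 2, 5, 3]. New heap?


Append 50: [42, 14, 32, 2, 5, 3, 50]
Bubble up: swap idx 6(50) with idx 2(32); swap idx 2(50) with idx 0(42)
Result: [50, 14, 42, 2, 5, 3, 32]


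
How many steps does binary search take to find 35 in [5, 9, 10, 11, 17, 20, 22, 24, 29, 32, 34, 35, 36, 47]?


Search for 35:
[0,13] mid=6 arr[6]=22
[7,13] mid=10 arr[10]=34
[11,13] mid=12 arr[12]=36
[11,11] mid=11 arr[11]=35
Total: 4 comparisons


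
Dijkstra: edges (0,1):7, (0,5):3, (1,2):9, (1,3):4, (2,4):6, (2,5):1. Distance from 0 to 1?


Dijkstra from 0:
Distances: {0: 0, 1: 7, 2: 4, 3: 11, 4: 10, 5: 3}
Shortest distance to 1 = 7, path = [0, 1]


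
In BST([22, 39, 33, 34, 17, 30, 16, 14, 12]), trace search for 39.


BST root = 22
Search for 39: compare at each node
Path: [22, 39]


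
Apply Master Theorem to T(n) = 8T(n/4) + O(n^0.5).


a=8, b=4, c=0.5. log_4(8)=1.5 > c=0.5. Case 1: O(n^log_b(a)) = O(n^1.500)
Complexity: O(n^1.500)


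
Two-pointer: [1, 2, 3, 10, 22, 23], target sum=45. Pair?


Two pointers: lo=0, hi=5
Found pair: (22, 23) summing to 45


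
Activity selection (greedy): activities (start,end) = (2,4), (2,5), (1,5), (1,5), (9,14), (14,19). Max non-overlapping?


Greedy: pick earliest-ending, then skip overlaps.
Selected (3 activities): [(2, 4), (9, 14), (14, 19)]


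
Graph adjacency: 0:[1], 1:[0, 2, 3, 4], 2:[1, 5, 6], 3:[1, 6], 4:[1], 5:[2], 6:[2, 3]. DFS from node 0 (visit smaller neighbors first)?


DFS stack-based: start with [0]
Visit order: [0, 1, 2, 5, 6, 3, 4]


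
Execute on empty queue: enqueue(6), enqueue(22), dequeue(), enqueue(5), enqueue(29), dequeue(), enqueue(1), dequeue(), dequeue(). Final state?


enqueue(6) -> [6]
enqueue(22) -> [6, 22]
dequeue() returns 6 -> [22]
enqueue(5) -> [22, 5]
enqueue(29) -> [22, 5, 29]
dequeue() returns 22 -> [5, 29]
enqueue(1) -> [5, 29, 1]
dequeue() returns 5 -> [29, 1]
dequeue() returns 29 -> [1]
Final queue (front to back): [1]


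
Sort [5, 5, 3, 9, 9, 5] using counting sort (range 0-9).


Count array: [0, 0, 0, 1, 0, 3, 0, 0, 0, 2]
Reconstruct: [3, 5, 5, 5, 9, 9]


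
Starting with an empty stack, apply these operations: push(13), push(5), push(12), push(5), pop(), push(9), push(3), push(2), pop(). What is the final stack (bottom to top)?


push(13) -> [13]
push(5) -> [13, 5]
push(12) -> [13, 5, 12]
push(5) -> [13, 5, 12, 5]
pop() returns 5 -> [13, 5, 12]
push(9) -> [13, 5, 12, 9]
push(3) -> [13, 5, 12, 9, 3]
push(2) -> [13, 5, 12, 9, 3, 2]
pop() returns 2 -> [13, 5, 12, 9, 3]
Final stack (bottom to top): [13, 5, 12, 9, 3]


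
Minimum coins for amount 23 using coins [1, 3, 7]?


dp[0]=0; dp[i]=1+min(dp[i-c] for c in coins)
...dp[18]=4, dp[19]=5, dp[20]=4, dp[21]=3, dp[22]=4, dp[23]=5
Minimum coins for 23 = 5


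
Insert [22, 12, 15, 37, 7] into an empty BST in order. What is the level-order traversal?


Root = 22; build tree by BST insertion.
Level-Order traversal: [22, 12, 37, 7, 15]


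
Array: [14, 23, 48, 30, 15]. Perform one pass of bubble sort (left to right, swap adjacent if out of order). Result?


After one pass: [14, 23, 30, 15, 48]


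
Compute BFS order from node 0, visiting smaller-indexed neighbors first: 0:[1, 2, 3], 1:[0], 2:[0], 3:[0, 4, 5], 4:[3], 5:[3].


BFS queue: start with [0]
Visit order: [0, 1, 2, 3, 4, 5]


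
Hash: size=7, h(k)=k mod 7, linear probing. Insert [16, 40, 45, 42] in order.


Insertions: 16->slot 2; 40->slot 5; 45->slot 3; 42->slot 0
Table: [42, None, 16, 45, None, 40, None]


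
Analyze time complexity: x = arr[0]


Analysis: constant-time operation, no loop
Complexity: O(1)


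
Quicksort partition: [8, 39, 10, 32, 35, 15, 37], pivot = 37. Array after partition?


Elements <= 37 go left of pivot.
Result: [8, 10, 32, 35, 15, 37, 39], pivot at index 5


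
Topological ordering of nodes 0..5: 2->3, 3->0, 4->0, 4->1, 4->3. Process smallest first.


Kahn's algorithm, process smallest node first
Order: [2, 4, 1, 3, 0, 5]


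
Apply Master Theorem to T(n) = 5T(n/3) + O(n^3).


a=5, b=3, c=3. log_3(5)=1.465 < c=3. Case 3: O(n^c) = O(n^3)
Complexity: O(n^3)


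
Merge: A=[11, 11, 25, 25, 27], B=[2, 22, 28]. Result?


Compare heads, take smaller each step.
Merged: [2, 11, 11, 22, 25, 25, 27, 28]


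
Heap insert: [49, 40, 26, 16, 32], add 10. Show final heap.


Append 10: [49, 40, 26, 16, 32, 10]
Bubble up: no swaps needed
Result: [49, 40, 26, 16, 32, 10]


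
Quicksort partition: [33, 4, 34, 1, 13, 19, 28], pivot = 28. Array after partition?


Elements <= 28 go left of pivot.
Result: [4, 1, 13, 19, 28, 33, 34], pivot at index 4


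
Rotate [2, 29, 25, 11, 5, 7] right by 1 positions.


Right rotate by 1: [7, 2, 29, 25, 11, 5]


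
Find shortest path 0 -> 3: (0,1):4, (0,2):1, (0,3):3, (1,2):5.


Dijkstra from 0:
Distances: {0: 0, 1: 4, 2: 1, 3: 3}
Shortest distance to 3 = 3, path = [0, 3]


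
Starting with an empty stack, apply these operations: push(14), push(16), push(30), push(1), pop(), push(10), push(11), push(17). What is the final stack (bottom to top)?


push(14) -> [14]
push(16) -> [14, 16]
push(30) -> [14, 16, 30]
push(1) -> [14, 16, 30, 1]
pop() returns 1 -> [14, 16, 30]
push(10) -> [14, 16, 30, 10]
push(11) -> [14, 16, 30, 10, 11]
push(17) -> [14, 16, 30, 10, 11, 17]
Final stack (bottom to top): [14, 16, 30, 10, 11, 17]


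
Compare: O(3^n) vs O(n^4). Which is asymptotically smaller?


quartic grows slower than exponential (base 3)
O(n^4) is asymptotically smaller; O(3^n) grows faster


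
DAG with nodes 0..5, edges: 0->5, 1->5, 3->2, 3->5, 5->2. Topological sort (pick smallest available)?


Kahn's algorithm, process smallest node first
Order: [0, 1, 3, 4, 5, 2]


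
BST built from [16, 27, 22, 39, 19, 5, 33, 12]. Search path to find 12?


BST root = 16
Search for 12: compare at each node
Path: [16, 5, 12]


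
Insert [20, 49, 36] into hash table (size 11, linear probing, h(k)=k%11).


Insertions: 20->slot 9; 49->slot 5; 36->slot 3
Table: [None, None, None, 36, None, 49, None, None, None, 20, None]


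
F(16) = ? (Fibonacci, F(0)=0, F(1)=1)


F(n)=F(n-1)+F(n-2)
...F(14)=377, F(15)=610, F(16)=987


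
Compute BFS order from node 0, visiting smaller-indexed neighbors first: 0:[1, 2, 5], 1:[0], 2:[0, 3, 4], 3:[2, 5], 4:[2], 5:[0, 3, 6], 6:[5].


BFS queue: start with [0]
Visit order: [0, 1, 2, 5, 3, 4, 6]


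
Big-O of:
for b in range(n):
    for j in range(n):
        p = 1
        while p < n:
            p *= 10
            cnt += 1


Per nesting level: O(n) * O(n) * O(log n) = O(n^2 log n)
Complexity: O(n^2 log n)


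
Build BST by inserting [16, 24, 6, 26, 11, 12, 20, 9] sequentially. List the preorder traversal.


Root = 16; build tree by BST insertion.
Preorder traversal: [16, 6, 11, 9, 12, 24, 20, 26]


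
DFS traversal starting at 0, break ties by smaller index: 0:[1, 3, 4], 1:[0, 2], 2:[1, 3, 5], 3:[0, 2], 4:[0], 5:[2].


DFS stack-based: start with [0]
Visit order: [0, 1, 2, 3, 5, 4]


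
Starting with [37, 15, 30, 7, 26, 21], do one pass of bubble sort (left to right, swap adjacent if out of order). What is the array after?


After one pass: [15, 30, 7, 26, 21, 37]


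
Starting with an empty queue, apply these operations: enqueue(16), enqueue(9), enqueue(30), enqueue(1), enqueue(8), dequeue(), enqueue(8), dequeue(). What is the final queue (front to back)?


enqueue(16) -> [16]
enqueue(9) -> [16, 9]
enqueue(30) -> [16, 9, 30]
enqueue(1) -> [16, 9, 30, 1]
enqueue(8) -> [16, 9, 30, 1, 8]
dequeue() returns 16 -> [9, 30, 1, 8]
enqueue(8) -> [9, 30, 1, 8, 8]
dequeue() returns 9 -> [30, 1, 8, 8]
Final queue (front to back): [30, 1, 8, 8]


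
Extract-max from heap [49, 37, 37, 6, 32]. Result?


Max = 49
Replace root with last, heapify down
Resulting heap: [37, 32, 37, 6]


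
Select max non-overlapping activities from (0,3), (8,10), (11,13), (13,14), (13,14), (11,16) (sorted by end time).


Greedy: pick earliest-ending, then skip overlaps.
Selected (4 activities): [(0, 3), (8, 10), (11, 13), (13, 14)]


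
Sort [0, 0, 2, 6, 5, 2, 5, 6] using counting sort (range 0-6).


Count array: [2, 0, 2, 0, 0, 2, 2]
Reconstruct: [0, 0, 2, 2, 5, 5, 6, 6]


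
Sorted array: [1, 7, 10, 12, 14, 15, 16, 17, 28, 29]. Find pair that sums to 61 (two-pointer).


Two pointers: lo=0, hi=9
No pair sums to 61


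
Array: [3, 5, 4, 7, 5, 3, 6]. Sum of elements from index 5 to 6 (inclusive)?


Prefix sums: [0, 3, 8, 12, 19, 24, 27, 33]
Sum[5..6] = prefix[7] - prefix[5] = 33 - 24 = 9


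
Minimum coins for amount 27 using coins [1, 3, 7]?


dp[0]=0; dp[i]=1+min(dp[i-c] for c in coins)
...dp[22]=4, dp[23]=5, dp[24]=4, dp[25]=5, dp[26]=6, dp[27]=5
Minimum coins for 27 = 5


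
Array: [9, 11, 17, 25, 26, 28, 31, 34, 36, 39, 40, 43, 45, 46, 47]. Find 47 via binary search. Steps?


Search for 47:
[0,14] mid=7 arr[7]=34
[8,14] mid=11 arr[11]=43
[12,14] mid=13 arr[13]=46
[14,14] mid=14 arr[14]=47
Total: 4 comparisons


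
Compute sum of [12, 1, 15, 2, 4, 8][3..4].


Prefix sums: [0, 12, 13, 28, 30, 34, 42]
Sum[3..4] = prefix[5] - prefix[3] = 34 - 28 = 6


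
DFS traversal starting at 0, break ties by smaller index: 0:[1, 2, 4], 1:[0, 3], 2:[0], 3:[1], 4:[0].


DFS stack-based: start with [0]
Visit order: [0, 1, 3, 2, 4]


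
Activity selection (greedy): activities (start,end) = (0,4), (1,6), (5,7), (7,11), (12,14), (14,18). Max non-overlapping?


Greedy: pick earliest-ending, then skip overlaps.
Selected (5 activities): [(0, 4), (5, 7), (7, 11), (12, 14), (14, 18)]


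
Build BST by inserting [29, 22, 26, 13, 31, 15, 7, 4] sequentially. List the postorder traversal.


Root = 29; build tree by BST insertion.
Postorder traversal: [4, 7, 15, 13, 26, 22, 31, 29]


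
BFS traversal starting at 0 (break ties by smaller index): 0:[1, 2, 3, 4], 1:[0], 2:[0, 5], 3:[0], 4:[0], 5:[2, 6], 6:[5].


BFS queue: start with [0]
Visit order: [0, 1, 2, 3, 4, 5, 6]


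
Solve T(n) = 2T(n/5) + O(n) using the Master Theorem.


a=2, b=5, c=1. log_5(2)=0.431 < c=1. Case 3: O(n^c) = O(n)
Complexity: O(n)


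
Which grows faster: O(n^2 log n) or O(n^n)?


n^2 log n grows slower than n^n
O(n^2 log n) is asymptotically smaller; O(n^n) grows faster


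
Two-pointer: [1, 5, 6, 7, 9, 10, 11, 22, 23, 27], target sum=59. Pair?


Two pointers: lo=0, hi=9
No pair sums to 59


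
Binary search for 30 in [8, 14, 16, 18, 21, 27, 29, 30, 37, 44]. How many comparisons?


Search for 30:
[0,9] mid=4 arr[4]=21
[5,9] mid=7 arr[7]=30
Total: 2 comparisons


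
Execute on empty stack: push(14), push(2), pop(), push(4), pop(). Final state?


push(14) -> [14]
push(2) -> [14, 2]
pop() returns 2 -> [14]
push(4) -> [14, 4]
pop() returns 4 -> [14]
Final stack (bottom to top): [14]


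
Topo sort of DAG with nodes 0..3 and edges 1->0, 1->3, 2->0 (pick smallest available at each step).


Kahn's algorithm, process smallest node first
Order: [1, 2, 0, 3]


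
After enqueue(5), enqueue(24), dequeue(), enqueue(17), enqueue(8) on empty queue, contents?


enqueue(5) -> [5]
enqueue(24) -> [5, 24]
dequeue() returns 5 -> [24]
enqueue(17) -> [24, 17]
enqueue(8) -> [24, 17, 8]
Final queue (front to back): [24, 17, 8]


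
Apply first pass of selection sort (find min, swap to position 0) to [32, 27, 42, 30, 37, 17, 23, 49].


After one pass: [17, 27, 42, 30, 37, 32, 23, 49]


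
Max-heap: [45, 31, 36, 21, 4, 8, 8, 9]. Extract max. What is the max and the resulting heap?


Max = 45
Replace root with last, heapify down
Resulting heap: [36, 31, 9, 21, 4, 8, 8]


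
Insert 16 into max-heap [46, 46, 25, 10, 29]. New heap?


Append 16: [46, 46, 25, 10, 29, 16]
Bubble up: no swaps needed
Result: [46, 46, 25, 10, 29, 16]


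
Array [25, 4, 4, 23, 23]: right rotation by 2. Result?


Right rotate by 2: [23, 23, 25, 4, 4]


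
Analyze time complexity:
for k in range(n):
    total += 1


Per nesting level: O(n) = O(n)
Complexity: O(n)


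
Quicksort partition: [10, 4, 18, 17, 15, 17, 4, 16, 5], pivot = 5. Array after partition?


Elements <= 5 go left of pivot.
Result: [4, 4, 5, 17, 15, 17, 10, 16, 18], pivot at index 2


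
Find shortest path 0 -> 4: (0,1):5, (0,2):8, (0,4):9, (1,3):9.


Dijkstra from 0:
Distances: {0: 0, 1: 5, 2: 8, 3: 14, 4: 9}
Shortest distance to 4 = 9, path = [0, 4]


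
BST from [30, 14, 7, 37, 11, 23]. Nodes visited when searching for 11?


BST root = 30
Search for 11: compare at each node
Path: [30, 14, 7, 11]


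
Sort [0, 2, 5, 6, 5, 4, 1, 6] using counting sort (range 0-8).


Count array: [1, 1, 1, 0, 1, 2, 2, 0, 0]
Reconstruct: [0, 1, 2, 4, 5, 5, 6, 6]


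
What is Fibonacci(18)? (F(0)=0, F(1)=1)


F(n)=F(n-1)+F(n-2)
...F(16)=987, F(17)=1597, F(18)=2584


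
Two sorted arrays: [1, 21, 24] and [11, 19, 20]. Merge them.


Compare heads, take smaller each step.
Merged: [1, 11, 19, 20, 21, 24]


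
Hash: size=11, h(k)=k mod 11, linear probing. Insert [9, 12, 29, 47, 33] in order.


Insertions: 9->slot 9; 12->slot 1; 29->slot 7; 47->slot 3; 33->slot 0
Table: [33, 12, None, 47, None, None, None, 29, None, 9, None]


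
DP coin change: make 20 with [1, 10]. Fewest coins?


dp[0]=0; dp[i]=1+min(dp[i-c] for c in coins)
...dp[15]=6, dp[16]=7, dp[17]=8, dp[18]=9, dp[19]=10, dp[20]=2
Minimum coins for 20 = 2


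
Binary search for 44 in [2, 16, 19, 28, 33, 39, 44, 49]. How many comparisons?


Search for 44:
[0,7] mid=3 arr[3]=28
[4,7] mid=5 arr[5]=39
[6,7] mid=6 arr[6]=44
Total: 3 comparisons


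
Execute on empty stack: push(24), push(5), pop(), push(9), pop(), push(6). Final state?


push(24) -> [24]
push(5) -> [24, 5]
pop() returns 5 -> [24]
push(9) -> [24, 9]
pop() returns 9 -> [24]
push(6) -> [24, 6]
Final stack (bottom to top): [24, 6]


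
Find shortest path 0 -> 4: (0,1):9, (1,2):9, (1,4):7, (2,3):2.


Dijkstra from 0:
Distances: {0: 0, 1: 9, 2: 18, 3: 20, 4: 16}
Shortest distance to 4 = 16, path = [0, 1, 4]


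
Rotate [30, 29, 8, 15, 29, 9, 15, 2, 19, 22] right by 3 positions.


Right rotate by 3: [2, 19, 22, 30, 29, 8, 15, 29, 9, 15]


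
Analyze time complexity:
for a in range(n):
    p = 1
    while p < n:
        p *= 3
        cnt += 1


Per nesting level: O(n) * O(log n) = O(n log n)
Complexity: O(n log n)


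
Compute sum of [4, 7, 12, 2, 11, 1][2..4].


Prefix sums: [0, 4, 11, 23, 25, 36, 37]
Sum[2..4] = prefix[5] - prefix[2] = 36 - 11 = 25


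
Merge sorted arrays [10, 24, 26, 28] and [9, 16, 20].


Compare heads, take smaller each step.
Merged: [9, 10, 16, 20, 24, 26, 28]


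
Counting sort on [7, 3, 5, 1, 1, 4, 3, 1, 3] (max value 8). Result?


Count array: [0, 3, 0, 3, 1, 1, 0, 1, 0]
Reconstruct: [1, 1, 1, 3, 3, 3, 4, 5, 7]


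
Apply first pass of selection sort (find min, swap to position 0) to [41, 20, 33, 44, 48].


After one pass: [20, 41, 33, 44, 48]


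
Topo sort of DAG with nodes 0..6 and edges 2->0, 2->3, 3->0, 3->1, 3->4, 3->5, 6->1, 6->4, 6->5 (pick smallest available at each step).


Kahn's algorithm, process smallest node first
Order: [2, 3, 0, 6, 1, 4, 5]


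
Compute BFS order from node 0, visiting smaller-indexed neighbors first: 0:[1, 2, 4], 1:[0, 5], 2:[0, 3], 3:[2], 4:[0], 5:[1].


BFS queue: start with [0]
Visit order: [0, 1, 2, 4, 5, 3]


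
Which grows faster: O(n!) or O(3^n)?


exponential (base 3) grows slower than factorial
O(3^n) is asymptotically smaller; O(n!) grows faster


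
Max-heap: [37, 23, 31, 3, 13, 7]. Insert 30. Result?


Append 30: [37, 23, 31, 3, 13, 7, 30]
Bubble up: no swaps needed
Result: [37, 23, 31, 3, 13, 7, 30]


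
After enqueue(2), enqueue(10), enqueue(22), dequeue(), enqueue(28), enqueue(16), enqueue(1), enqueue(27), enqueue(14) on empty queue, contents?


enqueue(2) -> [2]
enqueue(10) -> [2, 10]
enqueue(22) -> [2, 10, 22]
dequeue() returns 2 -> [10, 22]
enqueue(28) -> [10, 22, 28]
enqueue(16) -> [10, 22, 28, 16]
enqueue(1) -> [10, 22, 28, 16, 1]
enqueue(27) -> [10, 22, 28, 16, 1, 27]
enqueue(14) -> [10, 22, 28, 16, 1, 27, 14]
Final queue (front to back): [10, 22, 28, 16, 1, 27, 14]


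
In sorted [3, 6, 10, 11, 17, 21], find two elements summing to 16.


Two pointers: lo=0, hi=5
Found pair: (6, 10) summing to 16


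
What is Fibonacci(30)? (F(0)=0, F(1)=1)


F(n)=F(n-1)+F(n-2)
...F(28)=317811, F(29)=514229, F(30)=832040


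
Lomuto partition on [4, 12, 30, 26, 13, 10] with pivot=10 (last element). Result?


Elements <= 10 go left of pivot.
Result: [4, 10, 30, 26, 13, 12], pivot at index 1


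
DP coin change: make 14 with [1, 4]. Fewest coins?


dp[0]=0; dp[i]=1+min(dp[i-c] for c in coins)
...dp[9]=3, dp[10]=4, dp[11]=5, dp[12]=3, dp[13]=4, dp[14]=5
Minimum coins for 14 = 5


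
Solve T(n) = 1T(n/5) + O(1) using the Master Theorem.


a=1, b=5, c=0. log_5(1)=0 = c=0. Case 2: O(n^c log n) = O(log n)
Complexity: O(log n)


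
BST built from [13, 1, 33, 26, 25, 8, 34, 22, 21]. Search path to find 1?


BST root = 13
Search for 1: compare at each node
Path: [13, 1]


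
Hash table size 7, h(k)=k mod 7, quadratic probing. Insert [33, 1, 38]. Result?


Insertions: 33->slot 5; 1->slot 1; 38->slot 3
Table: [None, 1, None, 38, None, 33, None]


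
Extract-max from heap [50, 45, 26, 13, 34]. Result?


Max = 50
Replace root with last, heapify down
Resulting heap: [45, 34, 26, 13]


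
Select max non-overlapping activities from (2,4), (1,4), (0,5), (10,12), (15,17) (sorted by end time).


Greedy: pick earliest-ending, then skip overlaps.
Selected (3 activities): [(2, 4), (10, 12), (15, 17)]


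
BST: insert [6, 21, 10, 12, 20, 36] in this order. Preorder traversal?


Root = 6; build tree by BST insertion.
Preorder traversal: [6, 21, 10, 12, 20, 36]


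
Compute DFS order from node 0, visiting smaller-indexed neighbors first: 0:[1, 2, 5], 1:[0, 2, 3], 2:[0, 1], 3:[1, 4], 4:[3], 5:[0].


DFS stack-based: start with [0]
Visit order: [0, 1, 2, 3, 4, 5]


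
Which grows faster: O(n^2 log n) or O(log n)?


logarithmic grows slower than n^2 log n
O(log n) is asymptotically smaller; O(n^2 log n) grows faster


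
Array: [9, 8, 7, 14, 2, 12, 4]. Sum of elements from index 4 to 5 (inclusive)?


Prefix sums: [0, 9, 17, 24, 38, 40, 52, 56]
Sum[4..5] = prefix[6] - prefix[4] = 52 - 38 = 14


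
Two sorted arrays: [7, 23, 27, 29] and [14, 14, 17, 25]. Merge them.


Compare heads, take smaller each step.
Merged: [7, 14, 14, 17, 23, 25, 27, 29]


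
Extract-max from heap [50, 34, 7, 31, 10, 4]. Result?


Max = 50
Replace root with last, heapify down
Resulting heap: [34, 31, 7, 4, 10]


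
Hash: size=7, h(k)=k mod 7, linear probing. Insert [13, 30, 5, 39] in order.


Insertions: 13->slot 6; 30->slot 2; 5->slot 5; 39->slot 4
Table: [None, None, 30, None, 39, 5, 13]


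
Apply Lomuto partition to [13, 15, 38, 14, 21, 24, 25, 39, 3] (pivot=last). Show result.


Elements <= 3 go left of pivot.
Result: [3, 15, 38, 14, 21, 24, 25, 39, 13], pivot at index 0


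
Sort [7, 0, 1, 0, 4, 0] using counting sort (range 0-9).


Count array: [3, 1, 0, 0, 1, 0, 0, 1, 0, 0]
Reconstruct: [0, 0, 0, 1, 4, 7]


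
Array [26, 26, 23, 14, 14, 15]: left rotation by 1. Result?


Left rotate by 1: [26, 23, 14, 14, 15, 26]


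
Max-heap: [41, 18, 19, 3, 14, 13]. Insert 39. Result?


Append 39: [41, 18, 19, 3, 14, 13, 39]
Bubble up: swap idx 6(39) with idx 2(19)
Result: [41, 18, 39, 3, 14, 13, 19]


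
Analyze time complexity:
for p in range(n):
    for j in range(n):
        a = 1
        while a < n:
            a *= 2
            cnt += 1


Per nesting level: O(n) * O(n) * O(log n) = O(n^2 log n)
Complexity: O(n^2 log n)


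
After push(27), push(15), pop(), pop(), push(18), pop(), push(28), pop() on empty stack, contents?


push(27) -> [27]
push(15) -> [27, 15]
pop() returns 15 -> [27]
pop() returns 27 -> []
push(18) -> [18]
pop() returns 18 -> []
push(28) -> [28]
pop() returns 28 -> []
Final stack (bottom to top): []


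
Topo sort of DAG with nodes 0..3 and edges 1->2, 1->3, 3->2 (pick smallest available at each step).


Kahn's algorithm, process smallest node first
Order: [0, 1, 3, 2]


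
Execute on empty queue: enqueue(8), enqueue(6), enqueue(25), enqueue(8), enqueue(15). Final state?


enqueue(8) -> [8]
enqueue(6) -> [8, 6]
enqueue(25) -> [8, 6, 25]
enqueue(8) -> [8, 6, 25, 8]
enqueue(15) -> [8, 6, 25, 8, 15]
Final queue (front to back): [8, 6, 25, 8, 15]


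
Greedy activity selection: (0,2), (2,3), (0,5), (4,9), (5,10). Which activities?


Greedy: pick earliest-ending, then skip overlaps.
Selected (3 activities): [(0, 2), (2, 3), (4, 9)]


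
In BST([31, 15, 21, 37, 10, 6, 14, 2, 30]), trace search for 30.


BST root = 31
Search for 30: compare at each node
Path: [31, 15, 21, 30]


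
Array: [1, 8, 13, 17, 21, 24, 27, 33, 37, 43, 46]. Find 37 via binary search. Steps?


Search for 37:
[0,10] mid=5 arr[5]=24
[6,10] mid=8 arr[8]=37
Total: 2 comparisons


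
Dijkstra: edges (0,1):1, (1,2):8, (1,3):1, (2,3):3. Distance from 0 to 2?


Dijkstra from 0:
Distances: {0: 0, 1: 1, 2: 5, 3: 2}
Shortest distance to 2 = 5, path = [0, 1, 3, 2]


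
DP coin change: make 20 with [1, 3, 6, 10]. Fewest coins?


dp[0]=0; dp[i]=1+min(dp[i-c] for c in coins)
...dp[15]=3, dp[16]=2, dp[17]=3, dp[18]=3, dp[19]=3, dp[20]=2
Minimum coins for 20 = 2


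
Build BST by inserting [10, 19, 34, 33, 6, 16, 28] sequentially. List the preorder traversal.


Root = 10; build tree by BST insertion.
Preorder traversal: [10, 6, 19, 16, 34, 33, 28]


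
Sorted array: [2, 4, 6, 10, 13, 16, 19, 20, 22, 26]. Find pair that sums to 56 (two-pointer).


Two pointers: lo=0, hi=9
No pair sums to 56


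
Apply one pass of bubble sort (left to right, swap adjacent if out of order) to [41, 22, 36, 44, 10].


After one pass: [22, 36, 41, 10, 44]


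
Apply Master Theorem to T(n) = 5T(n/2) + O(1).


a=5, b=2, c=0. log_2(5)=2.322 > c=0. Case 1: O(n^log_b(a)) = O(n^2.322)
Complexity: O(n^2.322)


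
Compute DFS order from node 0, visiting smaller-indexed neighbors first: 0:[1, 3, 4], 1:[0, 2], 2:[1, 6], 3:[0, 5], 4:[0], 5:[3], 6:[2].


DFS stack-based: start with [0]
Visit order: [0, 1, 2, 6, 3, 5, 4]


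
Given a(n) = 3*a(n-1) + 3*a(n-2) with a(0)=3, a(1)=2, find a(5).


Build bottom-up:
...a(3)=51, a(4)=198, a(5)=3*198+3*51=747


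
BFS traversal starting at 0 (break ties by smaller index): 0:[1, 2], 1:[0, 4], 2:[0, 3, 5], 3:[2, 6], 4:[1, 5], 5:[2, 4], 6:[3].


BFS queue: start with [0]
Visit order: [0, 1, 2, 4, 3, 5, 6]


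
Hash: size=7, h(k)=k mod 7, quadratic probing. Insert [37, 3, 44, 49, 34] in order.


Insertions: 37->slot 2; 3->slot 3; 44->slot 6; 49->slot 0; 34->slot 1
Table: [49, 34, 37, 3, None, None, 44]


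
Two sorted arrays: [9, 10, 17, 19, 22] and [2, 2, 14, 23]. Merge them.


Compare heads, take smaller each step.
Merged: [2, 2, 9, 10, 14, 17, 19, 22, 23]


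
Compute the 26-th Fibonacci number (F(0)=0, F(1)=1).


F(n)=F(n-1)+F(n-2)
...F(24)=46368, F(25)=75025, F(26)=121393


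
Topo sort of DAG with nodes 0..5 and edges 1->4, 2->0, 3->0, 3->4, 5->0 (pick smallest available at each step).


Kahn's algorithm, process smallest node first
Order: [1, 2, 3, 4, 5, 0]


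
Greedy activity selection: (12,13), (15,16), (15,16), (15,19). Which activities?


Greedy: pick earliest-ending, then skip overlaps.
Selected (2 activities): [(12, 13), (15, 16)]


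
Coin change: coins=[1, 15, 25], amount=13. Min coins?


dp[0]=0; dp[i]=1+min(dp[i-c] for c in coins)
...dp[8]=8, dp[9]=9, dp[10]=10, dp[11]=11, dp[12]=12, dp[13]=13
Minimum coins for 13 = 13


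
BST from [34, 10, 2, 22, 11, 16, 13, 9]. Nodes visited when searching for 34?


BST root = 34
Search for 34: compare at each node
Path: [34]


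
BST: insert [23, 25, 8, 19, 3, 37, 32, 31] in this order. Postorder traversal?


Root = 23; build tree by BST insertion.
Postorder traversal: [3, 19, 8, 31, 32, 37, 25, 23]


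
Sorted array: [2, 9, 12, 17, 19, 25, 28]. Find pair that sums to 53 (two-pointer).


Two pointers: lo=0, hi=6
Found pair: (25, 28) summing to 53


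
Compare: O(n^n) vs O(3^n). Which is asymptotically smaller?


exponential (base 3) grows slower than n^n
O(3^n) is asymptotically smaller; O(n^n) grows faster


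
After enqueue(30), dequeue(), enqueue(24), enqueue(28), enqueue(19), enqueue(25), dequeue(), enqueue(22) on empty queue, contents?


enqueue(30) -> [30]
dequeue() returns 30 -> []
enqueue(24) -> [24]
enqueue(28) -> [24, 28]
enqueue(19) -> [24, 28, 19]
enqueue(25) -> [24, 28, 19, 25]
dequeue() returns 24 -> [28, 19, 25]
enqueue(22) -> [28, 19, 25, 22]
Final queue (front to back): [28, 19, 25, 22]


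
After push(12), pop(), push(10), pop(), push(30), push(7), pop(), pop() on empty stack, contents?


push(12) -> [12]
pop() returns 12 -> []
push(10) -> [10]
pop() returns 10 -> []
push(30) -> [30]
push(7) -> [30, 7]
pop() returns 7 -> [30]
pop() returns 30 -> []
Final stack (bottom to top): []


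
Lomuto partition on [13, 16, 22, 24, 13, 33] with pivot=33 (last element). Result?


Elements <= 33 go left of pivot.
Result: [13, 16, 22, 24, 13, 33], pivot at index 5


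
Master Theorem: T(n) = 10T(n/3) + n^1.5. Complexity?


a=10, b=3, c=1.5. log_3(10)=2.096 > c=1.5. Case 1: O(n^log_b(a)) = O(n^2.096)
Complexity: O(n^2.096)


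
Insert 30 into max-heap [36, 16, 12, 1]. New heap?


Append 30: [36, 16, 12, 1, 30]
Bubble up: swap idx 4(30) with idx 1(16)
Result: [36, 30, 12, 1, 16]


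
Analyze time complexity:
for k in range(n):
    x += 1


Per nesting level: O(n) = O(n)
Complexity: O(n)


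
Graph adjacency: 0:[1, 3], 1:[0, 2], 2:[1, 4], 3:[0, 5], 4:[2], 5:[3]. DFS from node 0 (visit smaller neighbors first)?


DFS stack-based: start with [0]
Visit order: [0, 1, 2, 4, 3, 5]


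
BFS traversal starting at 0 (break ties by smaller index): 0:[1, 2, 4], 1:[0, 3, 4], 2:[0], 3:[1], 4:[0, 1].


BFS queue: start with [0]
Visit order: [0, 1, 2, 4, 3]


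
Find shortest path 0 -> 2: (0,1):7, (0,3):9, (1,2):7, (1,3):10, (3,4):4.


Dijkstra from 0:
Distances: {0: 0, 1: 7, 2: 14, 3: 9, 4: 13}
Shortest distance to 2 = 14, path = [0, 1, 2]


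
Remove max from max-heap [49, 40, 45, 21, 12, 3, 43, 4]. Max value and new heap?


Max = 49
Replace root with last, heapify down
Resulting heap: [45, 40, 43, 21, 12, 3, 4]


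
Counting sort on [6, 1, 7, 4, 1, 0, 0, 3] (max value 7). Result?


Count array: [2, 2, 0, 1, 1, 0, 1, 1]
Reconstruct: [0, 0, 1, 1, 3, 4, 6, 7]


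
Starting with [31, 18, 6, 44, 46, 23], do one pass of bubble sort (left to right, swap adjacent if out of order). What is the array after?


After one pass: [18, 6, 31, 44, 23, 46]


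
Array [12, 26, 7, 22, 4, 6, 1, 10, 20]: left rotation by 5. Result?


Left rotate by 5: [6, 1, 10, 20, 12, 26, 7, 22, 4]


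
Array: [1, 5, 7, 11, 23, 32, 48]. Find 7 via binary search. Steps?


Search for 7:
[0,6] mid=3 arr[3]=11
[0,2] mid=1 arr[1]=5
[2,2] mid=2 arr[2]=7
Total: 3 comparisons


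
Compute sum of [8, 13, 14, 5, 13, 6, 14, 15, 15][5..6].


Prefix sums: [0, 8, 21, 35, 40, 53, 59, 73, 88, 103]
Sum[5..6] = prefix[7] - prefix[5] = 73 - 53 = 20


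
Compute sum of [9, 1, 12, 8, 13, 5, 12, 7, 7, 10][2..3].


Prefix sums: [0, 9, 10, 22, 30, 43, 48, 60, 67, 74, 84]
Sum[2..3] = prefix[4] - prefix[2] = 30 - 10 = 20


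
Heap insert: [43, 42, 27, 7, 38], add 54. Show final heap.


Append 54: [43, 42, 27, 7, 38, 54]
Bubble up: swap idx 5(54) with idx 2(27); swap idx 2(54) with idx 0(43)
Result: [54, 42, 43, 7, 38, 27]


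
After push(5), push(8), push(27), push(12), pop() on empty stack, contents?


push(5) -> [5]
push(8) -> [5, 8]
push(27) -> [5, 8, 27]
push(12) -> [5, 8, 27, 12]
pop() returns 12 -> [5, 8, 27]
Final stack (bottom to top): [5, 8, 27]


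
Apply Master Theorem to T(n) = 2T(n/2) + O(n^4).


a=2, b=2, c=4. log_2(2)=1 < c=4. Case 3: O(n^c) = O(n^4)
Complexity: O(n^4)


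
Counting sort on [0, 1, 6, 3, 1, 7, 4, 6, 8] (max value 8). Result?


Count array: [1, 2, 0, 1, 1, 0, 2, 1, 1]
Reconstruct: [0, 1, 1, 3, 4, 6, 6, 7, 8]


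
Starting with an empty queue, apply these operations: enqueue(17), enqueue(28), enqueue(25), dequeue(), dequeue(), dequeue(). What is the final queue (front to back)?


enqueue(17) -> [17]
enqueue(28) -> [17, 28]
enqueue(25) -> [17, 28, 25]
dequeue() returns 17 -> [28, 25]
dequeue() returns 28 -> [25]
dequeue() returns 25 -> []
Final queue (front to back): []


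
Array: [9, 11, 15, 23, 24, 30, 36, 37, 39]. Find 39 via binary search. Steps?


Search for 39:
[0,8] mid=4 arr[4]=24
[5,8] mid=6 arr[6]=36
[7,8] mid=7 arr[7]=37
[8,8] mid=8 arr[8]=39
Total: 4 comparisons


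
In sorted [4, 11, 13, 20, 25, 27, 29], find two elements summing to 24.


Two pointers: lo=0, hi=6
Found pair: (4, 20) summing to 24


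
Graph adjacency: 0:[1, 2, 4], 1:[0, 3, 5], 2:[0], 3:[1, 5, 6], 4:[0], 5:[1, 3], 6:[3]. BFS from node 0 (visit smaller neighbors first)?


BFS queue: start with [0]
Visit order: [0, 1, 2, 4, 3, 5, 6]


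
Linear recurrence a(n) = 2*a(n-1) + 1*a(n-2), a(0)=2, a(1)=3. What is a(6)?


Build bottom-up:
...a(4)=46, a(5)=111, a(6)=2*111+1*46=268


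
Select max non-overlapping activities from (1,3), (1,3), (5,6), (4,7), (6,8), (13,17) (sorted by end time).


Greedy: pick earliest-ending, then skip overlaps.
Selected (4 activities): [(1, 3), (5, 6), (6, 8), (13, 17)]


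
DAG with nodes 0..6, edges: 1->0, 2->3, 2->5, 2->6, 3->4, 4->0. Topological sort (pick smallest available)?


Kahn's algorithm, process smallest node first
Order: [1, 2, 3, 4, 0, 5, 6]


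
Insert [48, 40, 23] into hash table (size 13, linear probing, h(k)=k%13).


Insertions: 48->slot 9; 40->slot 1; 23->slot 10
Table: [None, 40, None, None, None, None, None, None, None, 48, 23, None, None]


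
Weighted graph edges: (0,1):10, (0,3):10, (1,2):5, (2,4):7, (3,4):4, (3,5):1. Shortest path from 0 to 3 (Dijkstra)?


Dijkstra from 0:
Distances: {0: 0, 1: 10, 2: 15, 3: 10, 4: 14, 5: 11}
Shortest distance to 3 = 10, path = [0, 3]


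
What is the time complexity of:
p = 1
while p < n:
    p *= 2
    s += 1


Per nesting level: O(log n) = O(log n)
Complexity: O(log n)


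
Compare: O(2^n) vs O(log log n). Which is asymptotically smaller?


double-logarithmic grows slower than exponential
O(log log n) is asymptotically smaller; O(2^n) grows faster


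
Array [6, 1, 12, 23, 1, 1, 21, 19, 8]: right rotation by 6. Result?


Right rotate by 6: [23, 1, 1, 21, 19, 8, 6, 1, 12]


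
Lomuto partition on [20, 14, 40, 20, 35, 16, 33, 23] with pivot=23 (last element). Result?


Elements <= 23 go left of pivot.
Result: [20, 14, 20, 16, 23, 40, 33, 35], pivot at index 4


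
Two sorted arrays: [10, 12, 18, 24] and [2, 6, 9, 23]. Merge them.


Compare heads, take smaller each step.
Merged: [2, 6, 9, 10, 12, 18, 23, 24]


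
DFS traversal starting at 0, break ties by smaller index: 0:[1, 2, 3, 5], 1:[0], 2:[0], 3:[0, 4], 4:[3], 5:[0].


DFS stack-based: start with [0]
Visit order: [0, 1, 2, 3, 4, 5]


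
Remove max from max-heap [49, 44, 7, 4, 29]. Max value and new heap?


Max = 49
Replace root with last, heapify down
Resulting heap: [44, 29, 7, 4]


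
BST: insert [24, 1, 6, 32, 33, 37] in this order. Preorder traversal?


Root = 24; build tree by BST insertion.
Preorder traversal: [24, 1, 6, 32, 33, 37]


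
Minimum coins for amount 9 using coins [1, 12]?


dp[0]=0; dp[i]=1+min(dp[i-c] for c in coins)
...dp[4]=4, dp[5]=5, dp[6]=6, dp[7]=7, dp[8]=8, dp[9]=9
Minimum coins for 9 = 9


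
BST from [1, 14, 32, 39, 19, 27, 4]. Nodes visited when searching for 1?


BST root = 1
Search for 1: compare at each node
Path: [1]


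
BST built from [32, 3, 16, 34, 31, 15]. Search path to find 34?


BST root = 32
Search for 34: compare at each node
Path: [32, 34]


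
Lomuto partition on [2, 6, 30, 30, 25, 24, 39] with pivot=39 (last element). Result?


Elements <= 39 go left of pivot.
Result: [2, 6, 30, 30, 25, 24, 39], pivot at index 6


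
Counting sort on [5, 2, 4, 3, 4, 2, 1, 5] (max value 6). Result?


Count array: [0, 1, 2, 1, 2, 2, 0]
Reconstruct: [1, 2, 2, 3, 4, 4, 5, 5]


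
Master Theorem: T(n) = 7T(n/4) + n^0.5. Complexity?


a=7, b=4, c=0.5. log_4(7)=1.404 > c=0.5. Case 1: O(n^log_b(a)) = O(n^1.404)
Complexity: O(n^1.404)


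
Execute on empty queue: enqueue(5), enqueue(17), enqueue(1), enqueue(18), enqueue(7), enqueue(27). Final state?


enqueue(5) -> [5]
enqueue(17) -> [5, 17]
enqueue(1) -> [5, 17, 1]
enqueue(18) -> [5, 17, 1, 18]
enqueue(7) -> [5, 17, 1, 18, 7]
enqueue(27) -> [5, 17, 1, 18, 7, 27]
Final queue (front to back): [5, 17, 1, 18, 7, 27]
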